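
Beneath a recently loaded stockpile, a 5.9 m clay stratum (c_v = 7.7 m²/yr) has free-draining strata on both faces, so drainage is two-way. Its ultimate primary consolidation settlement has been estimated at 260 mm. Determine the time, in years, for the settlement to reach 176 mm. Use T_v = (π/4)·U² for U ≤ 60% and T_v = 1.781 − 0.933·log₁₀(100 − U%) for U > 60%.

t ≈ 0.421 years

Drainage path length: H_d = H/2 = 2.95 m (double drainage).
U = S(t)/S_ult = 176/260 = 0.6769.
U > 60%: T_v = 1.781 − 0.933·log₁₀(100 − 67.692) = 0.37282.
t = T_v·H_d²/c_v = 0.37282×2.95²/7.7 = 0.4214 years.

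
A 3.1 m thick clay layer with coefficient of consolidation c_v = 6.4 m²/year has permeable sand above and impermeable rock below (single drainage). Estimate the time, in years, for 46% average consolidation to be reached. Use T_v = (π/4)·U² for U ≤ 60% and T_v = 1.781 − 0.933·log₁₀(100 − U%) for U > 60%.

Drainage path length: H_d = H = 3.1 m (single drainage).
U ≤ 60%: T_v = (π/4)·U² = (π/4)×0.46² = 0.16619.
t = T_v·H_d²/c_v = 0.16619×3.1²/6.4 = 0.2495 years.

t ≈ 0.25 years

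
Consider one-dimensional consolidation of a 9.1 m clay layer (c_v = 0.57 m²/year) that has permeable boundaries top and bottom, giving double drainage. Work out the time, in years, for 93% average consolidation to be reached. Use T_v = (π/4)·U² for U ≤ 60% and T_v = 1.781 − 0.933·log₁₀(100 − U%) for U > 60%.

Drainage path length: H_d = H/2 = 4.55 m (double drainage).
U > 60%: T_v = 1.781 − 0.933·log₁₀(100 − 93) = 0.99252.
t = T_v·H_d²/c_v = 0.99252×4.55²/0.57 = 36.05 years.

t ≈ 36 years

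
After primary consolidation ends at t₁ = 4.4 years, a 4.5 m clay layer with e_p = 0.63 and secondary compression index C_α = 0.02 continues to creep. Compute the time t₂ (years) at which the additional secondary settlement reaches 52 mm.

t₂ ≈ 38.5 years

S_s = C_α·H/(1+e_p)·log₁₀(t₂/t₁) ⇒ log₁₀(t₂/t₁) = S_s·(1+e_p)/(C_α·H).
log₁₀(t₂/t₁) = 0.052 × (1+0.63) / (0.02×4.5) = 0.9418
t₂ = t₁ × 10^0.9418 = 4.4 × 8.745 = 38.48 years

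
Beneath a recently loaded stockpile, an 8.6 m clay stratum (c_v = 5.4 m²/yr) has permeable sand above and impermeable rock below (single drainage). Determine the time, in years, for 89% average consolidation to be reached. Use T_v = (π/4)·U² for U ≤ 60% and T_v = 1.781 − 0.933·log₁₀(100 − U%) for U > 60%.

Drainage path length: H_d = H = 8.6 m (single drainage).
U > 60%: T_v = 1.781 − 0.933·log₁₀(100 − 89) = 0.80938.
t = T_v·H_d²/c_v = 0.80938×8.6²/5.4 = 11.09 years.

t ≈ 11.1 years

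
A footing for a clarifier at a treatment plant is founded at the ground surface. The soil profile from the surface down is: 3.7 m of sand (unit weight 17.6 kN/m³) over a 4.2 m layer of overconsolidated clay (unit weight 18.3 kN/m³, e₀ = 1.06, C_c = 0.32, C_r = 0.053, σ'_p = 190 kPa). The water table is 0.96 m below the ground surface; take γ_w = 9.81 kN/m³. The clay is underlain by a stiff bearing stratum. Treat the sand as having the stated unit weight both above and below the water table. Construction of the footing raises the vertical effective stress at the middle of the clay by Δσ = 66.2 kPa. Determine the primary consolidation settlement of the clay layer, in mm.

S_c ≈ 36.6 mm

Mid-depth of clay below the ground surface: z = 3.7 + 4.2/2 = 5.8 m.
Total vertical stress at mid-clay: σ_v = 17.6×3.7 + 18.3×2.1 = 103.55 kPa.
Pore pressure: u = 9.81×(5.8 − 0.96) = 47.48 kPa.
Initial effective stress: σ'_0 = σ_v − u = 103.55 − 47.48 = 56.07 kPa.
Final effective stress: σ'_f = 56.07 + 66.2 = 122.27 kPa.
σ'_f = 122.27 ≤ σ'_p = 190 kPa, so the clay remains overconsolidated and only the recompression index applies:
S_c = C_r·H/(1+e₀)·log₁₀(σ'_f/σ'_0) = 0.053×4.2/2.06×log₁₀(122.27/56.07)
    = 0.10806 × 0.33859 = 0.03659 m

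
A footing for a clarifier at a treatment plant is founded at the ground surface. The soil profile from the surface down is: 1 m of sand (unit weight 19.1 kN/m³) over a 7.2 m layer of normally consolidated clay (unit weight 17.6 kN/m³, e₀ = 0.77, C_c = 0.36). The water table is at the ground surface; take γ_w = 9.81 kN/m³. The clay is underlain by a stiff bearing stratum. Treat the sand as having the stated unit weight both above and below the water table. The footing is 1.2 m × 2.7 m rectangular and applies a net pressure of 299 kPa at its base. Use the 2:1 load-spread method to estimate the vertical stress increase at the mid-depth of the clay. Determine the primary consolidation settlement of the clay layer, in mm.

Mid-depth of clay below the ground surface: z = 1 + 7.2/2 = 4.6 m.
Total vertical stress at mid-clay: σ_v = 19.1×1 + 17.6×3.6 = 82.46 kPa.
Pore pressure: u = 9.81×(4.6 − 0) = 45.126 kPa.
Initial effective stress: σ'_0 = σ_v − u = 82.46 − 45.126 = 37.334 kPa.
Stress increase at mid-clay by the 2:1 spreading method:
Δσ = qBL/((B+z)(L+z)) = 299×1.2×2.7/((1.2+4.6)(2.7+4.6)) = 22.88 kPa
Final effective stress: σ'_f = σ'_0 + Δσ = 37.334 + 22.88 = 60.214 kPa.
Normally consolidated clay, so the full stress increment lies on the virgin compression line:
S_c = C_c·H/(1+e₀)·log₁₀(σ'_f/σ'_0) = 0.36×7.2/(1+0.77)×log₁₀(60.214/37.334)
    = 1.4644 × 0.20759 = 0.304 m

S_c ≈ 304 mm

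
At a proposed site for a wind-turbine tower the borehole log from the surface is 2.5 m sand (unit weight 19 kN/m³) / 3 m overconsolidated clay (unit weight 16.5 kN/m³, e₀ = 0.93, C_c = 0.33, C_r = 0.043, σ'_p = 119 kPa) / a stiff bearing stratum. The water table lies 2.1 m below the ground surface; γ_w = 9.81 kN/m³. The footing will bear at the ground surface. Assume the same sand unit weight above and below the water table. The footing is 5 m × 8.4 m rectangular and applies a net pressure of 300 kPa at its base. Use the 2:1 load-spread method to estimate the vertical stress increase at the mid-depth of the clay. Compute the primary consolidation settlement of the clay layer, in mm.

S_c ≈ 98 mm

Mid-depth of clay below the ground surface: z = 2.5 + 3/2 = 4 m.
Total vertical stress at mid-clay: σ_v = 19×2.5 + 16.5×1.5 = 72.25 kPa.
Pore pressure: u = 9.81×(4 − 2.1) = 18.639 kPa.
Initial effective stress: σ'_0 = σ_v − u = 72.25 − 18.639 = 53.611 kPa.
Stress increase at mid-clay by the 2:1 spreading method:
Δσ = qBL/((B+z)(L+z)) = 300×5×8.4/((5+4)(8.4+4)) = 112.9 kPa
Final effective stress: σ'_f = 53.611 + 112.9 = 166.51 kPa.
σ'_f = 166.51 > σ'_p = 119 kPa, so the stress path crosses the preconsolidation pressure — recompression up to σ'_p, then virgin compression beyond:
S_c = H/(1+e₀)·[C_r·log₁₀(σ'_p/σ'_0) + C_c·log₁₀(σ'_f/σ'_p)]
    = 3/1.93 × [0.043×log₁₀(119/53.611) + 0.33×log₁₀(166.51/119)]
    = 1.5544 × [0.014891 + 0.048145] = 0.09798 m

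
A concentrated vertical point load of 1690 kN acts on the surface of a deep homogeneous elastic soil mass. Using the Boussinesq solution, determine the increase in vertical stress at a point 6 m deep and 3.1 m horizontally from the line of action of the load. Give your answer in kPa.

Boussinesq vertical stress below a point load on an elastic half-space:
Δσ_z = 3P/(2πz²) · [1 + (r/z)²]^(−5/2)
r/z = 3.1/6 = 0.51667; [1+(r/z)²]^(−5/2) = 0.55349.
Δσ_z = 3×1690/(2π×6²) × 0.55349 = 22.414 × 0.55349 = 12.41 kPa

Δσ_z ≈ 12.4 kPa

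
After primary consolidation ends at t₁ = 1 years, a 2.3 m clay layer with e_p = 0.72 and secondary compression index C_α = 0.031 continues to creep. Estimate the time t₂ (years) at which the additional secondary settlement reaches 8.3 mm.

t₂ ≈ 1.59 years

S_s = C_α·H/(1+e_p)·log₁₀(t₂/t₁) ⇒ log₁₀(t₂/t₁) = S_s·(1+e_p)/(C_α·H).
log₁₀(t₂/t₁) = 0.0083 × (1+0.72) / (0.031×2.3) = 0.2002
t₂ = t₁ × 10^0.2002 = 1 × 1.586 = 1.586 years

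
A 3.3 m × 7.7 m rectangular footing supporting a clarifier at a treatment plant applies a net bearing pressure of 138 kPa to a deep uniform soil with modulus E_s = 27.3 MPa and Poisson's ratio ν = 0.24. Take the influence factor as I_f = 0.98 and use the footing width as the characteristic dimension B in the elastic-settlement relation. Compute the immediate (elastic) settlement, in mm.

S_e ≈ 15.4 mm

Immediate (elastic) settlement: S_e = q·B·(1−ν²)/E_s · I_f.
E_s = 27.3 MPa = 27300 kPa.
S_e = 138 × 3.3 × (1 − 0.24²) / 27300 × 0.98
    = 138 × 3.3 × 0.9424 / 27300 × 0.98
    = 0.01541 m = 15.41 mm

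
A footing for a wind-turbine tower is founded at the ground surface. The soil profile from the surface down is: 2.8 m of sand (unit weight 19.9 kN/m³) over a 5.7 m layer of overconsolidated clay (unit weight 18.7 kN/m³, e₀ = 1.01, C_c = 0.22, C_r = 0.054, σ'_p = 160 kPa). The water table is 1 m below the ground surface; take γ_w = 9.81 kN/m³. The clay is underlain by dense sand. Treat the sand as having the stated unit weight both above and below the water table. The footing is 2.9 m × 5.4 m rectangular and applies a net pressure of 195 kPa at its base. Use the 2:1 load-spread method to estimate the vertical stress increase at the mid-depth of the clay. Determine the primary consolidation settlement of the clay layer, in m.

S_c ≈ 0.0274 m

Mid-depth of clay below the ground surface: z = 2.8 + 5.7/2 = 5.65 m.
Total vertical stress at mid-clay: σ_v = 19.9×2.8 + 18.7×2.85 = 109.01 kPa.
Pore pressure: u = 9.81×(5.65 − 1) = 45.617 kPa.
Initial effective stress: σ'_0 = σ_v − u = 109.01 − 45.617 = 63.393 kPa.
Stress increase at mid-clay by the 2:1 spreading method:
Δσ = qBL/((B+z)(L+z)) = 195×2.9×5.4/((2.9+5.65)(5.4+5.65)) = 32.322 kPa
Final effective stress: σ'_f = 63.393 + 32.322 = 95.715 kPa.
σ'_f = 95.715 ≤ σ'_p = 160 kPa, so the clay remains overconsolidated and only the recompression index applies:
S_c = C_r·H/(1+e₀)·log₁₀(σ'_f/σ'_0) = 0.054×5.7/2.01×log₁₀(95.715/63.393)
    = 0.15313 × 0.17894 = 0.0274 m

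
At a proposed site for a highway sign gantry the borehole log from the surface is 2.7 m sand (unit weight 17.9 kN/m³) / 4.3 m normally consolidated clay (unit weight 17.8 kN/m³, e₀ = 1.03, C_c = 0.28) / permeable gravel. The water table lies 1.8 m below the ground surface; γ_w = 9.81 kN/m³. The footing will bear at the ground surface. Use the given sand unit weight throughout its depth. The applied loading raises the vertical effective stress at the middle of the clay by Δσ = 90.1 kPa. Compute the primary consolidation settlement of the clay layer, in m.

S_c ≈ 0.245 m

Mid-depth of clay below the ground surface: z = 2.7 + 4.3/2 = 4.85 m.
Total vertical stress at mid-clay: σ_v = 17.9×2.7 + 17.8×2.15 = 86.6 kPa.
Pore pressure: u = 9.81×(4.85 − 1.8) = 29.921 kPa.
Initial effective stress: σ'_0 = σ_v − u = 86.6 − 29.921 = 56.679 kPa.
Final effective stress: σ'_f = σ'_0 + Δσ = 56.679 + 90.1 = 146.78 kPa.
Normally consolidated clay, so the full stress increment lies on the virgin compression line:
S_c = C_c·H/(1+e₀)·log₁₀(σ'_f/σ'_0) = 0.28×4.3/(1+1.03)×log₁₀(146.78/56.679)
    = 0.5931 × 0.41324 = 0.2451 m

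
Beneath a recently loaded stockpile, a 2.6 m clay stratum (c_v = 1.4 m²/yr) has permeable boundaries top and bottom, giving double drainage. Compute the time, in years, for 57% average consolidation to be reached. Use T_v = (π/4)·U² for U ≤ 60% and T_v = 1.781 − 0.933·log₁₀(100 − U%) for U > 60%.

t ≈ 0.308 years

Drainage path length: H_d = H/2 = 1.3 m (double drainage).
U ≤ 60%: T_v = (π/4)·U² = (π/4)×0.57² = 0.25518.
t = T_v·H_d²/c_v = 0.25518×1.3²/1.4 = 0.308 years.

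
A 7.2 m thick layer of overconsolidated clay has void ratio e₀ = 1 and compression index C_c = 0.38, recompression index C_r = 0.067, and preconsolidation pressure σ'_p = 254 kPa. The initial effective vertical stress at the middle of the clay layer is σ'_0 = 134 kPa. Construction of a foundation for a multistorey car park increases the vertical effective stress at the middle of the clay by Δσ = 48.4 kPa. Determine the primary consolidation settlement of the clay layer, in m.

Final effective stress: σ'_f = 134 + 48.4 = 182.4 kPa.
σ'_f = 182.4 ≤ σ'_p = 254 kPa, so the clay remains overconsolidated and only the recompression index applies:
S_c = C_r·H/(1+e₀)·log₁₀(σ'_f/σ'_0) = 0.067×7.2/2×log₁₀(182.4/134)
    = 0.2412 × 0.13392 = 0.0323 m

S_c ≈ 0.0323 m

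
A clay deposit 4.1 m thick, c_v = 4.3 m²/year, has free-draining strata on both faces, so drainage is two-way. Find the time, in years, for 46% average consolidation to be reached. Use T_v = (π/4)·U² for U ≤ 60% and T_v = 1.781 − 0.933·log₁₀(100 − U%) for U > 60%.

t ≈ 0.162 years

Drainage path length: H_d = H/2 = 2.05 m (double drainage).
U ≤ 60%: T_v = (π/4)·U² = (π/4)×0.46² = 0.16619.
t = T_v·H_d²/c_v = 0.16619×2.05²/4.3 = 0.1624 years.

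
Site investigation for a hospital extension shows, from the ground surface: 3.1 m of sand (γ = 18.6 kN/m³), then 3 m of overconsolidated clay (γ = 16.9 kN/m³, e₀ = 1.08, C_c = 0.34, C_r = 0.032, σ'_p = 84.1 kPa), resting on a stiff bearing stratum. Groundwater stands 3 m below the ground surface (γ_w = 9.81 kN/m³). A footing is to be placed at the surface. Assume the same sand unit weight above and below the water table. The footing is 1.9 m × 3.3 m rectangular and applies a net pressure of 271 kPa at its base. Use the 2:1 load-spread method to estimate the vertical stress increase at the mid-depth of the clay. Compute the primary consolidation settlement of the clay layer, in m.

S_c ≈ 0.0422 m

Mid-depth of clay below the ground surface: z = 3.1 + 3/2 = 4.6 m.
Total vertical stress at mid-clay: σ_v = 18.6×3.1 + 16.9×1.5 = 83.01 kPa.
Pore pressure: u = 9.81×(4.6 − 3) = 15.696 kPa.
Initial effective stress: σ'_0 = σ_v − u = 83.01 − 15.696 = 67.314 kPa.
Stress increase at mid-clay by the 2:1 spreading method:
Δσ = qBL/((B+z)(L+z)) = 271×1.9×3.3/((1.9+4.6)(3.3+4.6)) = 33.09 kPa
Final effective stress: σ'_f = 67.314 + 33.09 = 100.4 kPa.
σ'_f = 100.4 > σ'_p = 84.1 kPa, so the stress path crosses the preconsolidation pressure — recompression up to σ'_p, then virgin compression beyond:
S_c = H/(1+e₀)·[C_r·log₁₀(σ'_p/σ'_0) + C_c·log₁₀(σ'_f/σ'_p)]
    = 3/2.08 × [0.032×log₁₀(84.1/67.314) + 0.34×log₁₀(100.4/84.1)]
    = 1.4423 × [0.0030941 + 0.026159] = 0.04219 m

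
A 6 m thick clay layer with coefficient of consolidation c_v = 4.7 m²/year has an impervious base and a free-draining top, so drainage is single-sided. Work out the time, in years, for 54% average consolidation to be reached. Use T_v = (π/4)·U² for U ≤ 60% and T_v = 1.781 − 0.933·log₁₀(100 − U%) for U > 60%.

Drainage path length: H_d = H = 6 m (single drainage).
U ≤ 60%: T_v = (π/4)·U² = (π/4)×0.54² = 0.22902.
t = T_v·H_d²/c_v = 0.22902×6²/4.7 = 1.754 years.

t ≈ 1.75 years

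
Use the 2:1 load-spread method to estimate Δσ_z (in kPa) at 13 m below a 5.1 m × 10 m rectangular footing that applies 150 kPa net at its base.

By the 2:1 method the load spreads at 1 horizontal : 2 vertical, so at depth z the loaded area has grown by z in each plan dimension:
Δσ = qBL/((B+z)(L+z)) = 150×5.1×10/((5.1+13)(10+13)) = 18.376 kPa

Δσ_z ≈ 18.4 kPa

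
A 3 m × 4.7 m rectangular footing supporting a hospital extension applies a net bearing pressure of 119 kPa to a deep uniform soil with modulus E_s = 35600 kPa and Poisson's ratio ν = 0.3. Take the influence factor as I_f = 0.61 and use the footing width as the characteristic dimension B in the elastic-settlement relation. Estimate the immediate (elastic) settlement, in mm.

Immediate (elastic) settlement: S_e = q·B·(1−ν²)/E_s · I_f.
S_e = 119 × 3 × (1 − 0.3²) / 35600 × 0.61
    = 119 × 3 × 0.91 / 35600 × 0.61
    = 0.005567 m = 5.567 mm

S_e ≈ 5.57 mm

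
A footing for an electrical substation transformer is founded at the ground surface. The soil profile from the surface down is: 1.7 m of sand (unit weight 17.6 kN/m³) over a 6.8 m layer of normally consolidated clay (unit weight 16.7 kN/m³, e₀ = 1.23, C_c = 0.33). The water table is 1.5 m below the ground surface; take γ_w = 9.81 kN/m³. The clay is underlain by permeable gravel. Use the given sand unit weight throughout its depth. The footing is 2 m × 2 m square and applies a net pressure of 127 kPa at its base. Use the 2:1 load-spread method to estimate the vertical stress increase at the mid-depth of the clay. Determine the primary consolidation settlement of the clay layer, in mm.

Mid-depth of clay below the ground surface: z = 1.7 + 6.8/2 = 5.1 m.
Total vertical stress at mid-clay: σ_v = 17.6×1.7 + 16.7×3.4 = 86.7 kPa.
Pore pressure: u = 9.81×(5.1 − 1.5) = 35.316 kPa.
Initial effective stress: σ'_0 = σ_v − u = 86.7 − 35.316 = 51.384 kPa.
Stress increase at mid-clay by the 2:1 spreading method:
Δσ = qBL/((B+z)(L+z)) = 127×2×2/((2+5.1)(2+5.1)) = 10.077 kPa
Final effective stress: σ'_f = σ'_0 + Δσ = 51.384 + 10.077 = 61.461 kPa.
Normally consolidated clay, so the full stress increment lies on the virgin compression line:
S_c = C_c·H/(1+e₀)·log₁₀(σ'_f/σ'_0) = 0.33×6.8/(1+1.23)×log₁₀(61.461/51.384)
    = 1.0063 × 0.077772 = 0.07826 m

S_c ≈ 78.3 mm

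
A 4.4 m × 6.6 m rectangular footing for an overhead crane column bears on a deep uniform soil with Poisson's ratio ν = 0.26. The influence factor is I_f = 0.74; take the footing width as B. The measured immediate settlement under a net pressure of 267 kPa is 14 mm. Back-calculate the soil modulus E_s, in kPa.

S_e = q·B·(1−ν²)/E_s · I_f  ⇒  E_s = q·B·(1−ν²)·I_f / S_e.
E_s = 267 × 4.4 × 0.9324 × 0.74 / 0.014 = 57900 kPa

E_s ≈ 57900 kPa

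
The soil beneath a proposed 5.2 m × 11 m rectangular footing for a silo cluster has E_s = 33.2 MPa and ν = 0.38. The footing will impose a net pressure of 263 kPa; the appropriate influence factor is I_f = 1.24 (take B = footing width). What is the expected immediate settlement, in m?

Immediate (elastic) settlement: S_e = q·B·(1−ν²)/E_s · I_f.
E_s = 33.2 MPa = 33200 kPa.
S_e = 263 × 5.2 × (1 − 0.38²) / 33200 × 1.24
    = 263 × 5.2 × 0.8556 / 33200 × 1.24
    = 0.0437 m

S_e ≈ 0.0437 m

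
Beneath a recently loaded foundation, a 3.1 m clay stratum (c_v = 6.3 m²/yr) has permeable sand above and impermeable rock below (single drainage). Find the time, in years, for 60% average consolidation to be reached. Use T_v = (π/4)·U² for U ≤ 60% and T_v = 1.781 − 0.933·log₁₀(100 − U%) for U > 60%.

Drainage path length: H_d = H = 3.1 m (single drainage).
U ≤ 60%: T_v = (π/4)·U² = (π/4)×0.6² = 0.28274.
t = T_v·H_d²/c_v = 0.28274×3.1²/6.3 = 0.4313 years.

t ≈ 0.431 years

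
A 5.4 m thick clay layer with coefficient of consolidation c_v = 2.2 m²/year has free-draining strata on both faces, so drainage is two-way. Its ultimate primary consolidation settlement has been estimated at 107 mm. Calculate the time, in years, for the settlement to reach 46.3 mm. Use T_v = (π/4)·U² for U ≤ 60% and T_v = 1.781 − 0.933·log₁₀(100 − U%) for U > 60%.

t ≈ 0.487 years

Drainage path length: H_d = H/2 = 2.7 m (double drainage).
U = S(t)/S_ult = 46.3/107 = 0.4327.
U ≤ 60%: T_v = (π/4)·U² = (π/4)×0.43271² = 0.14706.
t = T_v·H_d²/c_v = 0.14706×2.7²/2.2 = 0.4873 years.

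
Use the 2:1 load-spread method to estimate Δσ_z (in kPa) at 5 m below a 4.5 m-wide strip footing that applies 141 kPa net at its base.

Δσ_z ≈ 66.8 kPa

By the 2:1 method the load spreads at 1 horizontal : 2 vertical, so at depth z the loaded area has grown by z in each plan dimension:
Δσ = qB/(B+z) = 141×4.5/(4.5+5) = 66.789 kPa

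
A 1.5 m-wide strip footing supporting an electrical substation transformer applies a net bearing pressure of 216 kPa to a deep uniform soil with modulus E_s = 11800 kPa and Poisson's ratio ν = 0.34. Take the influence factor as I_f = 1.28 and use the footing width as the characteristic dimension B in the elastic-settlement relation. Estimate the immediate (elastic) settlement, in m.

Immediate (elastic) settlement: S_e = q·B·(1−ν²)/E_s · I_f.
S_e = 216 × 1.5 × (1 − 0.34²) / 11800 × 1.28
    = 216 × 1.5 × 0.8844 / 11800 × 1.28
    = 0.03108 m

S_e ≈ 0.0311 m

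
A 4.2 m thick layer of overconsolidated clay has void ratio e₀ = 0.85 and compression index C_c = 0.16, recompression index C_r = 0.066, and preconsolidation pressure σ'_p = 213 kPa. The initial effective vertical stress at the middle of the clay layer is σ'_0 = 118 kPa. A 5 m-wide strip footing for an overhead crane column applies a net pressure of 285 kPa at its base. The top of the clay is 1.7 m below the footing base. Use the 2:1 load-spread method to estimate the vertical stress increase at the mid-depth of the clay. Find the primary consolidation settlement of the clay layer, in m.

Mid-depth of clay below the footing base: z = 1.7 + 4.2/2 = 3.8 m.
Stress increase at mid-clay by the 2:1 spreading method:
Δσ = qB/(B+z) = 285×5/(5+3.8) = 161.93 kPa
Final effective stress: σ'_f = 118 + 161.93 = 279.93 kPa.
σ'_f = 279.93 > σ'_p = 213 kPa, so the stress path crosses the preconsolidation pressure — recompression up to σ'_p, then virgin compression beyond:
S_c = H/(1+e₀)·[C_r·log₁₀(σ'_p/σ'_0) + C_c·log₁₀(σ'_f/σ'_p)]
    = 4.2/1.85 × [0.066×log₁₀(213/118) + 0.16×log₁₀(279.93/213)]
    = 2.2703 × [0.016929 + 0.018987] = 0.08154 m

S_c ≈ 0.0815 m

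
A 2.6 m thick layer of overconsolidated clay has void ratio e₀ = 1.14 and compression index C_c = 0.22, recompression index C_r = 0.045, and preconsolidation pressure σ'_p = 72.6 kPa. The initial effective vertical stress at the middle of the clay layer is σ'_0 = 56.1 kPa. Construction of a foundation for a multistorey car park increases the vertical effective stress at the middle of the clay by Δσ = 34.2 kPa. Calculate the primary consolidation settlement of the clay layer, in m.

Final effective stress: σ'_f = 56.1 + 34.2 = 90.3 kPa.
σ'_f = 90.3 > σ'_p = 72.6 kPa, so the stress path crosses the preconsolidation pressure — recompression up to σ'_p, then virgin compression beyond:
S_c = H/(1+e₀)·[C_r·log₁₀(σ'_p/σ'_0) + C_c·log₁₀(σ'_f/σ'_p)]
    = 2.6/2.14 × [0.045×log₁₀(72.6/56.1) + 0.22×log₁₀(90.3/72.6)]
    = 1.215 × [0.0050388 + 0.020845] = 0.03145 m

S_c ≈ 0.0314 m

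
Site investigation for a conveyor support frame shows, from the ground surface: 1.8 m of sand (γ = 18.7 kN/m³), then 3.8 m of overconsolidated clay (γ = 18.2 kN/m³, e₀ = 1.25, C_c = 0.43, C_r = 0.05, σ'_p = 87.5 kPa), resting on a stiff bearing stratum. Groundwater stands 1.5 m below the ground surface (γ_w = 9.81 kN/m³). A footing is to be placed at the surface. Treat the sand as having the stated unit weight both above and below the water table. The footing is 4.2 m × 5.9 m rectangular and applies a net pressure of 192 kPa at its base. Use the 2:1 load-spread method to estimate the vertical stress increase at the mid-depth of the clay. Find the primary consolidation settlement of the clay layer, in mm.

Mid-depth of clay below the ground surface: z = 1.8 + 3.8/2 = 3.7 m.
Total vertical stress at mid-clay: σ_v = 18.7×1.8 + 18.2×1.9 = 68.24 kPa.
Pore pressure: u = 9.81×(3.7 − 1.5) = 21.582 kPa.
Initial effective stress: σ'_0 = σ_v − u = 68.24 − 21.582 = 46.658 kPa.
Stress increase at mid-clay by the 2:1 spreading method:
Δσ = qBL/((B+z)(L+z)) = 192×4.2×5.9/((4.2+3.7)(5.9+3.7)) = 62.734 kPa
Final effective stress: σ'_f = 46.658 + 62.734 = 109.39 kPa.
σ'_f = 109.39 > σ'_p = 87.5 kPa, so the stress path crosses the preconsolidation pressure — recompression up to σ'_p, then virgin compression beyond:
S_c = H/(1+e₀)·[C_r·log₁₀(σ'_p/σ'_0) + C_c·log₁₀(σ'_f/σ'_p)]
    = 3.8/2.25 × [0.05×log₁₀(87.5/46.658) + 0.43×log₁₀(109.39/87.5)]
    = 1.6889 × [0.013654 + 0.041697] = 0.09348 m

S_c ≈ 93.5 mm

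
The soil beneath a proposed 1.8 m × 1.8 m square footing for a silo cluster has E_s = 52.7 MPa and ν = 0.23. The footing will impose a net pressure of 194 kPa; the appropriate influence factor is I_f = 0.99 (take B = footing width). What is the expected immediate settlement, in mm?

S_e ≈ 6.21 mm

Immediate (elastic) settlement: S_e = q·B·(1−ν²)/E_s · I_f.
E_s = 52.7 MPa = 52700 kPa.
S_e = 194 × 1.8 × (1 − 0.23²) / 52700 × 0.99
    = 194 × 1.8 × 0.9471 / 52700 × 0.99
    = 0.006213 m = 6.213 mm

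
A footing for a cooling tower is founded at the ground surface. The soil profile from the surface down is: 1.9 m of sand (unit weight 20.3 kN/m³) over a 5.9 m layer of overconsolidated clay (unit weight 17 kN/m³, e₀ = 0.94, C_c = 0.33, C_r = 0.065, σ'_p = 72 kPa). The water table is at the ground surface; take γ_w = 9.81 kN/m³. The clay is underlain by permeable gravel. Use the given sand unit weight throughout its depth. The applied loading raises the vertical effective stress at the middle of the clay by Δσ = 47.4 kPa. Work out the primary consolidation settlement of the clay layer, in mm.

Mid-depth of clay below the ground surface: z = 1.9 + 5.9/2 = 4.85 m.
Total vertical stress at mid-clay: σ_v = 20.3×1.9 + 17×2.95 = 88.72 kPa.
Pore pressure: u = 9.81×(4.85 − 0) = 47.578 kPa.
Initial effective stress: σ'_0 = σ_v − u = 88.72 − 47.578 = 41.142 kPa.
Final effective stress: σ'_f = 41.142 + 47.4 = 88.542 kPa.
σ'_f = 88.542 > σ'_p = 72 kPa, so the stress path crosses the preconsolidation pressure — recompression up to σ'_p, then virgin compression beyond:
S_c = H/(1+e₀)·[C_r·log₁₀(σ'_p/σ'_0) + C_c·log₁₀(σ'_f/σ'_p)]
    = 5.9/1.94 × [0.065×log₁₀(72/41.142) + 0.33×log₁₀(88.542/72)]
    = 3.0412 × [0.015798 + 0.02964] = 0.1382 m

S_c ≈ 138 mm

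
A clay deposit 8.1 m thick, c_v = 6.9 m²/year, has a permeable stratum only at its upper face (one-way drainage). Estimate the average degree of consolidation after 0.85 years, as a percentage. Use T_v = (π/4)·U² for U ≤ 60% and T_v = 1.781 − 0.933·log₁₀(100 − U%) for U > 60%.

Drainage path length: H_d = H = 8.1 m (single drainage).
T_v = c_v·t/H_d² = 6.9×0.85/8.1² = 0.089392.
T_v = 0.089392 corresponds to the U ≤ 60% branch:
U = √(4T_v/π) = 0.3374

U ≈ 33.7 %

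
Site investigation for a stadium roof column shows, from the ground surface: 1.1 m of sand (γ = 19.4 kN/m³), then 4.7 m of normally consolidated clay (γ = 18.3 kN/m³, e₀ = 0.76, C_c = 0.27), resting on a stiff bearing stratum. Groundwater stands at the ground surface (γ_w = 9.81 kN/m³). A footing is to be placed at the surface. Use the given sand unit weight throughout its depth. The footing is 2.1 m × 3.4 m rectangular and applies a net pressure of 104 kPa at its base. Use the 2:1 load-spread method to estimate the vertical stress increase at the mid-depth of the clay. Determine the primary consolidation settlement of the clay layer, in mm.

Mid-depth of clay below the ground surface: z = 1.1 + 4.7/2 = 3.45 m.
Total vertical stress at mid-clay: σ_v = 19.4×1.1 + 18.3×2.35 = 64.345 kPa.
Pore pressure: u = 9.81×(3.45 − 0) = 33.845 kPa.
Initial effective stress: σ'_0 = σ_v − u = 64.345 − 33.845 = 30.5 kPa.
Stress increase at mid-clay by the 2:1 spreading method:
Δσ = qBL/((B+z)(L+z)) = 104×2.1×3.4/((2.1+3.45)(3.4+3.45)) = 19.532 kPa
Final effective stress: σ'_f = σ'_0 + Δσ = 30.5 + 19.532 = 50.032 kPa.
Normally consolidated clay, so the full stress increment lies on the virgin compression line:
S_c = C_c·H/(1+e₀)·log₁₀(σ'_f/σ'_0) = 0.27×4.7/(1+0.76)×log₁₀(50.032/30.5)
    = 0.72102 × 0.21495 = 0.155 m

S_c ≈ 155 mm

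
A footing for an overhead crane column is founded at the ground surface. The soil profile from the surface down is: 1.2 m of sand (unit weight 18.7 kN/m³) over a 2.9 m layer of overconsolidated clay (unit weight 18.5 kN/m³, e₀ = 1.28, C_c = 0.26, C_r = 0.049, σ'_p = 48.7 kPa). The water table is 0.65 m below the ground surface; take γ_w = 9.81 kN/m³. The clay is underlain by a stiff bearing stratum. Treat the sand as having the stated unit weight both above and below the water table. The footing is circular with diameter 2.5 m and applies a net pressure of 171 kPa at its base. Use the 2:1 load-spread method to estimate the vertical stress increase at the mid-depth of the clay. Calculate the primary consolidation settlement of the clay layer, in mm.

Mid-depth of clay below the ground surface: z = 1.2 + 2.9/2 = 2.65 m.
Total vertical stress at mid-clay: σ_v = 18.7×1.2 + 18.5×1.45 = 49.265 kPa.
Pore pressure: u = 9.81×(2.65 − 0.65) = 19.62 kPa.
Initial effective stress: σ'_0 = σ_v − u = 49.265 − 19.62 = 29.645 kPa.
Stress increase at mid-clay by the 2:1 spreading method:
Δσ ≈ qD²/(D+z)² = 171×2.5²/(2.5+2.65)² = 40.296 kPa
Final effective stress: σ'_f = 29.645 + 40.296 = 69.941 kPa.
σ'_f = 69.941 > σ'_p = 48.7 kPa, so the stress path crosses the preconsolidation pressure — recompression up to σ'_p, then virgin compression beyond:
S_c = H/(1+e₀)·[C_r·log₁₀(σ'_p/σ'_0) + C_c·log₁₀(σ'_f/σ'_p)]
    = 2.9/2.28 × [0.049×log₁₀(48.7/29.645) + 0.26×log₁₀(69.941/48.7)]
    = 1.2719 × [0.010563 + 0.040873] = 0.06542 m

S_c ≈ 65.4 mm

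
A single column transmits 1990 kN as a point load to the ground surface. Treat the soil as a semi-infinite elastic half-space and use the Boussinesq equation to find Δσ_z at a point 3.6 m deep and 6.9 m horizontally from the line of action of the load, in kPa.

Δσ_z ≈ 1.55 kPa

Boussinesq vertical stress below a point load on an elastic half-space:
Δσ_z = 3P/(2πz²) · [1 + (r/z)²]^(−5/2)
r/z = 6.9/3.6 = 1.9167; [1+(r/z)²]^(−5/2) = 0.021177.
Δσ_z = 3×1990/(2π×3.6²) × 0.021177 = 73.314 × 0.021177 = 1.553 kPa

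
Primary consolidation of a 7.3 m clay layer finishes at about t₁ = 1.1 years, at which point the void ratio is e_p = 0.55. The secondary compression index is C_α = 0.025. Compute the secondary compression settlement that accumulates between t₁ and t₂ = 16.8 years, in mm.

S_s ≈ 139 mm

Secondary compression: S_s = C_α·H/(1+e_p)·log₁₀(t₂/t₁)
S_s = 0.025×7.3/(1+0.55)×log₁₀(16.8/1.1)
    = 0.1177 × 1.184 = 0.1394 m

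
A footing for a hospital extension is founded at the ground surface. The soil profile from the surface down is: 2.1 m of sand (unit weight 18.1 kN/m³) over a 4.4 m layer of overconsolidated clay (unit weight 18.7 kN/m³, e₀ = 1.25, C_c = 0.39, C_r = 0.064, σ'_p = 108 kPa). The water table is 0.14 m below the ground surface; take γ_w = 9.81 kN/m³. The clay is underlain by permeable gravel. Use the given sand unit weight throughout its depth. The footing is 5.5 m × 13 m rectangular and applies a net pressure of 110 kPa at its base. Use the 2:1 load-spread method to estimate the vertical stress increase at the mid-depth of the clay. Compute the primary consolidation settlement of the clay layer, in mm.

S_c ≈ 43.1 mm

Mid-depth of clay below the ground surface: z = 2.1 + 4.4/2 = 4.3 m.
Total vertical stress at mid-clay: σ_v = 18.1×2.1 + 18.7×2.2 = 79.15 kPa.
Pore pressure: u = 9.81×(4.3 − 0.14) = 40.81 kPa.
Initial effective stress: σ'_0 = σ_v − u = 79.15 − 40.81 = 38.34 kPa.
Stress increase at mid-clay by the 2:1 spreading method:
Δσ = qBL/((B+z)(L+z)) = 110×5.5×13/((5.5+4.3)(13+4.3)) = 46.39 kPa
Final effective stress: σ'_f = 38.34 + 46.39 = 84.73 kPa.
σ'_f = 84.73 ≤ σ'_p = 108 kPa, so the clay remains overconsolidated and only the recompression index applies:
S_c = C_r·H/(1+e₀)·log₁₀(σ'_f/σ'_0) = 0.064×4.4/2.25×log₁₀(84.73/38.34)
    = 0.12516 × 0.34439 = 0.0431 m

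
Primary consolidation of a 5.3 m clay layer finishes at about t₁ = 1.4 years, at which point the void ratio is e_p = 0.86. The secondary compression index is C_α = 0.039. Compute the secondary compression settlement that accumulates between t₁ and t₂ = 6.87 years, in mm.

S_s ≈ 76.8 mm

Secondary compression: S_s = C_α·H/(1+e_p)·log₁₀(t₂/t₁)
S_s = 0.039×5.3/(1+0.86)×log₁₀(6.87/1.4)
    = 0.1111 × 0.6908 = 0.07677 m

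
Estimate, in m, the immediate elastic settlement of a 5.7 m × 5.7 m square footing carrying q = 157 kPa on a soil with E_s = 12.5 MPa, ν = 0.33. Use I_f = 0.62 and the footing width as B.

Immediate (elastic) settlement: S_e = q·B·(1−ν²)/E_s · I_f.
E_s = 12.5 MPa = 12500 kPa.
S_e = 157 × 5.7 × (1 − 0.33²) / 12500 × 0.62
    = 157 × 5.7 × 0.8911 / 12500 × 0.62
    = 0.03955 m

S_e ≈ 0.0396 m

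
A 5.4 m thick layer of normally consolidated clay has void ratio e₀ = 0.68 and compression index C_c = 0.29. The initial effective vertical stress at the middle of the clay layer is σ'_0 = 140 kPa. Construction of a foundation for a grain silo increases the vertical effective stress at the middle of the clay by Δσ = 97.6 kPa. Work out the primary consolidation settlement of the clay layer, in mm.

Final effective stress: σ'_f = σ'_0 + Δσ = 140 + 97.6 = 237.6 kPa.
Normally consolidated clay, so the full stress increment lies on the virgin compression line:
S_c = C_c·H/(1+e₀)·log₁₀(σ'_f/σ'_0) = 0.29×5.4/(1+0.68)×log₁₀(237.6/140)
    = 0.93214 × 0.22972 = 0.2141 m

S_c ≈ 214 mm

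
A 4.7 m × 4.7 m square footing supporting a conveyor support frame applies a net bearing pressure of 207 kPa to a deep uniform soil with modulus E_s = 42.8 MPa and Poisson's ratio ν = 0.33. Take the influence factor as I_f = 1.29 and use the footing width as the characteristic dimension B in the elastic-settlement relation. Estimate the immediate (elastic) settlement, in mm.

S_e ≈ 26.1 mm

Immediate (elastic) settlement: S_e = q·B·(1−ν²)/E_s · I_f.
E_s = 42.8 MPa = 42800 kPa.
S_e = 207 × 4.7 × (1 − 0.33²) / 42800 × 1.29
    = 207 × 4.7 × 0.8911 / 42800 × 1.29
    = 0.02613 m = 26.13 mm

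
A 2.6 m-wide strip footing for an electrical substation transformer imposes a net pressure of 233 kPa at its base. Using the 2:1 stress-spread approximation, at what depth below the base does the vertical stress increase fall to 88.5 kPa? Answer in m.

2:1 spreading — at depth z the loaded area has grown by z in each plan dimension:
qB/(B+z) = Δσ_z ⇒ z = qB/Δσ_z − B = 233×2.6/88.5 − 2.6 = 4.245 m

z ≈ 4.25 m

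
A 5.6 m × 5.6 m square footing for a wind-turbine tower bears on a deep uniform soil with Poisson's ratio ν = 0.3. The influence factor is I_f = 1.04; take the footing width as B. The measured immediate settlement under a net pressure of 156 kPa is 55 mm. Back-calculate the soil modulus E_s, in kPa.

E_s ≈ 15000 kPa

S_e = q·B·(1−ν²)/E_s · I_f  ⇒  E_s = q·B·(1−ν²)·I_f / S_e.
E_s = 156 × 5.6 × 0.91 × 1.04 / 0.055 = 15030 kPa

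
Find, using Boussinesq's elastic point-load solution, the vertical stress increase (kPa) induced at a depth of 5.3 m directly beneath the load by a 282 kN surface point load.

Boussinesq vertical stress below a point load on an elastic half-space:
Δσ_z = 3P/(2πz²) · [1 + (r/z)²]^(−5/2)
r/z = 0/5.3 = 0; [1+(r/z)²]^(−5/2) = 1.
Δσ_z = 3×282/(2π×5.3²) × 1 = 4.7933 × 1 = 4.793 kPa

Δσ_z ≈ 4.79 kPa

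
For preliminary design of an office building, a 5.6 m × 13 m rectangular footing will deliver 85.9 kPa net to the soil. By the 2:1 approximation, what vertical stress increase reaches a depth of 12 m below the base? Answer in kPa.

By the 2:1 method the load spreads at 1 horizontal : 2 vertical, so at depth z the loaded area has grown by z in each plan dimension:
Δσ = qBL/((B+z)(L+z)) = 85.9×5.6×13/((5.6+12)(13+12)) = 14.213 kPa

Δσ_z ≈ 14.2 kPa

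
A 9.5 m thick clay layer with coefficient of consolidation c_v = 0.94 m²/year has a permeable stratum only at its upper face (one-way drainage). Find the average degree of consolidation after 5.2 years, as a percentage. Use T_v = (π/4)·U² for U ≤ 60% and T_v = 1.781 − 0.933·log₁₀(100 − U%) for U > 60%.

Drainage path length: H_d = H = 9.5 m (single drainage).
T_v = c_v·t/H_d² = 0.94×5.2/9.5² = 0.054161.
T_v = 0.054161 corresponds to the U ≤ 60% branch:
U = √(4T_v/π) = 0.2626

U ≈ 26.3 %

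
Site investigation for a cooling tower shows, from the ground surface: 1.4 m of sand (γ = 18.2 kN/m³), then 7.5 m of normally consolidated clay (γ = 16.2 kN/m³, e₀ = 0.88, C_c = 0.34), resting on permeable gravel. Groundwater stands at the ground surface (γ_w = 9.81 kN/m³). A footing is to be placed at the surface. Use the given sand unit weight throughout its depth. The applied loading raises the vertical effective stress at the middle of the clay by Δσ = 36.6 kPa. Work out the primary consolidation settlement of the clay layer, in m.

S_c ≈ 0.416 m

Mid-depth of clay below the ground surface: z = 1.4 + 7.5/2 = 5.15 m.
Total vertical stress at mid-clay: σ_v = 18.2×1.4 + 16.2×3.75 = 86.23 kPa.
Pore pressure: u = 9.81×(5.15 − 0) = 50.522 kPa.
Initial effective stress: σ'_0 = σ_v − u = 86.23 − 50.522 = 35.708 kPa.
Final effective stress: σ'_f = σ'_0 + Δσ = 35.708 + 36.6 = 72.308 kPa.
Normally consolidated clay, so the full stress increment lies on the virgin compression line:
S_c = C_c·H/(1+e₀)·log₁₀(σ'_f/σ'_0) = 0.34×7.5/(1+0.88)×log₁₀(72.308/35.708)
    = 1.3564 × 0.30642 = 0.4156 m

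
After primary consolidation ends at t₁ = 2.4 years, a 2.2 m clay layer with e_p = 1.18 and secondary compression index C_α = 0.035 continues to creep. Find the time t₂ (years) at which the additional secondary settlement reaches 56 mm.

t₂ ≈ 92.4 years

S_s = C_α·H/(1+e_p)·log₁₀(t₂/t₁) ⇒ log₁₀(t₂/t₁) = S_s·(1+e_p)/(C_α·H).
log₁₀(t₂/t₁) = 0.056 × (1+1.18) / (0.035×2.2) = 1.585
t₂ = t₁ × 10^1.585 = 2.4 × 38.5 = 92.4 years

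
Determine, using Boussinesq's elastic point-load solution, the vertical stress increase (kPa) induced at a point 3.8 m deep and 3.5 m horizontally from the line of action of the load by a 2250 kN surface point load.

Δσ_z ≈ 16 kPa

Boussinesq vertical stress below a point load on an elastic half-space:
Δσ_z = 3P/(2πz²) · [1 + (r/z)²]^(−5/2)
r/z = 3.5/3.8 = 0.92105; [1+(r/z)²]^(−5/2) = 0.2153.
Δσ_z = 3×2250/(2π×3.8²) × 0.2153 = 74.397 × 0.2153 = 16.02 kPa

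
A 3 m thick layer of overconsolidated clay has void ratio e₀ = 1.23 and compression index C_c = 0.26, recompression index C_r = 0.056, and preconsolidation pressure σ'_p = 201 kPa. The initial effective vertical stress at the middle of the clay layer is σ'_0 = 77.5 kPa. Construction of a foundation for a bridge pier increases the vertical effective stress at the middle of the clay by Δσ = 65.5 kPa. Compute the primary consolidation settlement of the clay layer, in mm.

Final effective stress: σ'_f = 77.5 + 65.5 = 143 kPa.
σ'_f = 143 ≤ σ'_p = 201 kPa, so the clay remains overconsolidated and only the recompression index applies:
S_c = C_r·H/(1+e₀)·log₁₀(σ'_f/σ'_0) = 0.056×3/2.23×log₁₀(143/77.5)
    = 0.075337 × 0.26603 = 0.02004 m

S_c ≈ 20 mm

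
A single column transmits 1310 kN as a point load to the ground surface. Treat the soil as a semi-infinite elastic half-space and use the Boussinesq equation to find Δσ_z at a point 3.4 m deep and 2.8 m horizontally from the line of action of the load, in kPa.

Δσ_z ≈ 14.8 kPa

Boussinesq vertical stress below a point load on an elastic half-space:
Δσ_z = 3P/(2πz²) · [1 + (r/z)²]^(−5/2)
r/z = 2.8/3.4 = 0.82353; [1+(r/z)²]^(−5/2) = 0.27409.
Δσ_z = 3×1310/(2π×3.4²) × 0.27409 = 54.107 × 0.27409 = 14.83 kPa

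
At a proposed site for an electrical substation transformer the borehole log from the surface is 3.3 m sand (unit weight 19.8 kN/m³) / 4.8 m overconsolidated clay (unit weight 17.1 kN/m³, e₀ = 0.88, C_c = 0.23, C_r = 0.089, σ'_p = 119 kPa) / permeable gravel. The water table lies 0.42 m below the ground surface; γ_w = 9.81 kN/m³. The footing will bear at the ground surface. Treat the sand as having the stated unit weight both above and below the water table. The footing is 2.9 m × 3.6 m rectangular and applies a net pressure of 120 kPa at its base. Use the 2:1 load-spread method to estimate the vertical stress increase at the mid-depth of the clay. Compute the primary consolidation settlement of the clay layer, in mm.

Mid-depth of clay below the ground surface: z = 3.3 + 4.8/2 = 5.7 m.
Total vertical stress at mid-clay: σ_v = 19.8×3.3 + 17.1×2.4 = 106.38 kPa.
Pore pressure: u = 9.81×(5.7 − 0.42) = 51.797 kPa.
Initial effective stress: σ'_0 = σ_v − u = 106.38 − 51.797 = 54.583 kPa.
Stress increase at mid-clay by the 2:1 spreading method:
Δσ = qBL/((B+z)(L+z)) = 120×2.9×3.6/((2.9+5.7)(3.6+5.7)) = 15.664 kPa
Final effective stress: σ'_f = 54.583 + 15.664 = 70.247 kPa.
σ'_f = 70.247 ≤ σ'_p = 119 kPa, so the clay remains overconsolidated and only the recompression index applies:
S_c = C_r·H/(1+e₀)·log₁₀(σ'_f/σ'_0) = 0.089×4.8/1.88×log₁₀(70.247/54.583)
    = 0.22723 × 0.10957 = 0.0249 m

S_c ≈ 24.9 mm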